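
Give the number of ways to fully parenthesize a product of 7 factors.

132

Ways to associate a product of 7 factors correspond to binary trees on 7 leaves, so the count is C_6.
C_6 = C(12,6)/7 = 924/7 = 132.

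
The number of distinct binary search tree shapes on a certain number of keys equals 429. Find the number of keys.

7

Binary search tree shapes on n keys are counted by C_n. The Catalan number equal to 429 is C_7.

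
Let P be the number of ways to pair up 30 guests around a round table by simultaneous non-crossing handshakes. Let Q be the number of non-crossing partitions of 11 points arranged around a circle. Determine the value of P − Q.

9636059

With 30 = 2·15 people, non-crossing handshake pairings are non-crossing perfect matchings on a circle, counted by C_15. So P = C_15 = 9694845.
Non-crossing partitions of an n-element set are counted by C_n; here n = 11. So Q = C_11 = 58786.
P − Q = 9694845 − 58786 = 9636059.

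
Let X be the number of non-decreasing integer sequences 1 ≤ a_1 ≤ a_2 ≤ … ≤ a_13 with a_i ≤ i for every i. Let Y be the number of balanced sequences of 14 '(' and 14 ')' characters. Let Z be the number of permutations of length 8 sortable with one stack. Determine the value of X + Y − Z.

3415910

Weakly increasing sequences with a_i ≤ i biject with Dyck paths of semilength 13, so there are C_13. So X = C_13 = 742900.
With 14 pairs the number of balanced bracket strings is the Catalan number C_14. So Y = C_14 = 2674440.
Stack-sortable permutations are exactly the 231-avoiding ones, counted by C_n; here n = 8. So Z = C_8 = 1430.
X + Y − Z = 742900 + 2674440 − 1430 = 3415910.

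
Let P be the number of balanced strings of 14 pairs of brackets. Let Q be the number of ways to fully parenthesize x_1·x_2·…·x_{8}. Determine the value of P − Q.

2674011

A balanced arrangement of 14 bracket pairs is a Dyck word of semilength 14, so the count is C_14. So P = C_14 = 2674440.
Bracketing 8 factors into binary products is counted by C_{8−1} = C_7. So Q = C_7 = 429.
P − Q = 2674440 − 429 = 2674011.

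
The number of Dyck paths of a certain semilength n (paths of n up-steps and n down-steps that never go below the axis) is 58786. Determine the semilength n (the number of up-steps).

11

Dyck paths of semilength n are counted by C_n, and C_11 = 58786.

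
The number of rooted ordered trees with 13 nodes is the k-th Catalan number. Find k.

12

Rooted ordered (plane) trees on m nodes have m−1 edges and are counted by C_{m−1}; m = 13 gives C_12.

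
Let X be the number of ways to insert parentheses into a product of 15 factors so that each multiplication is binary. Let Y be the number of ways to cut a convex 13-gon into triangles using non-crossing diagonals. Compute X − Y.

Bracketing 15 factors into binary products is counted by C_{15−1} = C_14. So X = C_14 = 2674440.
A convex 13-gon is triangulated into 11 triangles, and the number of such triangulations is the Catalan number C_{13−2} = C_11. So Y = C_11 = 58786.
X − Y = 2674440 − 58786 = 2615654.

2615654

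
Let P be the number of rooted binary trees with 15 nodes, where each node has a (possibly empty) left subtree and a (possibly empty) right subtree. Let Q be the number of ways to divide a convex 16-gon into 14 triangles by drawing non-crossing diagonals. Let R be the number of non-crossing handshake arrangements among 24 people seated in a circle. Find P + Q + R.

Rooted binary trees with 15 nodes (each child slot possibly empty) number C_15. So P = C_15 = 9694845.
A convex 16-gon is triangulated into 14 triangles, and the number of such triangulations is the Catalan number C_{16−2} = C_14. So Q = C_14 = 2674440.
With 24 = 2·12 people, non-crossing handshake pairings are non-crossing perfect matchings on a circle, counted by C_12. So R = C_12 = 208012.
P + Q + R = 9694845 + 2674440 + 208012 = 12577297.

12577297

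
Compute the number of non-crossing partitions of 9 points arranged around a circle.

The non-crossing partitions of [9] form a lattice of size C_9.
C_9 = C_8 · 2(2·8+1)/(8+2) = 1430 · 34/10 = 4862.

4862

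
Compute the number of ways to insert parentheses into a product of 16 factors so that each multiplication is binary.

9694845

Parenthesizations of m factors correspond to full binary trees with m leaves, counted by C_{m−1}; m = 16 gives C_15.
C_15 = C(30,15)/16 = 155117520/16 = 9694845.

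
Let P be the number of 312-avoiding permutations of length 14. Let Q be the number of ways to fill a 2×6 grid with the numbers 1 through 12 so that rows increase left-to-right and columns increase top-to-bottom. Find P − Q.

For any fixed pattern of length 3, the pattern-avoiding permutations of [14] number C_14. So P = C_14 = 2674440.
Standard Young tableaux of shape 2×n are counted by C_n; here n = 6. So Q = C_6 = 132.
P − Q = 2674440 − 132 = 2674308.

2674308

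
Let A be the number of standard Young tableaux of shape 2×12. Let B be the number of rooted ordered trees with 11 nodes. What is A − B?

By the hook-length formula (or a Dyck-path bijection), SYT of shape 2×12 number C_12. So A = C_12 = 208012.
A rooted plane tree on 11 nodes has 10 edges, and such trees are counted by C_10. So B = C_10 = 16796.
A − B = 208012 − 16796 = 191216.

191216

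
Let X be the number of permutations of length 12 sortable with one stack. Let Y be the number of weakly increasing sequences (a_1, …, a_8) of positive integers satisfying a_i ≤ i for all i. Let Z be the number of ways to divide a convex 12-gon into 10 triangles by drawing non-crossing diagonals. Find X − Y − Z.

189786

By Knuth's characterisation, the stack-sortable permutations of length 12 are the 231-avoiders, numbering C_12. So X = C_12 = 208012.
Weakly increasing sequences with a_i ≤ i biject with Dyck paths of semilength 8, so there are C_8. So Y = C_8 = 1430.
A convex 12-gon is triangulated into 10 triangles, and the number of such triangulations is the Catalan number C_{12−2} = C_10. So Z = C_10 = 16796.
X − Y − Z = 208012 − 1430 − 16796 = 189786.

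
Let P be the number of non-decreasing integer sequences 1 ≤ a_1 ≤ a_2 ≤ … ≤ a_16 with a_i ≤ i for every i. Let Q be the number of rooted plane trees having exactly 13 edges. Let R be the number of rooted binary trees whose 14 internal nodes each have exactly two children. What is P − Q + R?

37289210

Such sub-staircase sequences of length n are counted by C_n; here n = 16. So P = C_16 = 35357670.
A rooted plane tree with 13 edges has 14 nodes, and the count is C_13. So Q = C_13 = 742900.
Full binary trees with n internal nodes are counted by C_n; here n = 14. So R = C_14 = 2674440.
P − Q + R = 35357670 − 742900 + 2674440 = 37289210.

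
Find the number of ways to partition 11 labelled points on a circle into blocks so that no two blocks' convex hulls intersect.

Non-crossing partitions of an n-element set are counted by C_n; here n = 11.
C_11 = 58786.

58786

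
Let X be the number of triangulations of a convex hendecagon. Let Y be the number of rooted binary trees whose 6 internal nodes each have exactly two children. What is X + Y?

4994

Triangulations of a convex m-gon are counted by C_{m−2}; with m = 11 this is C_9. So X = C_9 = 4862.
Full binary trees with n internal nodes are counted by C_n; here n = 6. So Y = C_6 = 132.
X + Y = 4862 + 132 = 4994.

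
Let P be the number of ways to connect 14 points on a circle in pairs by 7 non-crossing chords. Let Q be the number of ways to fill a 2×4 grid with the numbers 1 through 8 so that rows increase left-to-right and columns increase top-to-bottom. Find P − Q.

415

Pairing 14 circle points by 7 non-crossing chords gives C_7 matchings. So P = C_7 = 429.
By the hook-length formula (or a Dyck-path bijection), SYT of shape 2×4 number C_4. So Q = C_4 = 14.
P − Q = 429 − 14 = 415.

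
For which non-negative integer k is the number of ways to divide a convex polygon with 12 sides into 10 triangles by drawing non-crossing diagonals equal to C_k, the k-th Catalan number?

10

Triangulations of a convex m-gon are counted by C_{m−2}; with m = 12 this is C_10.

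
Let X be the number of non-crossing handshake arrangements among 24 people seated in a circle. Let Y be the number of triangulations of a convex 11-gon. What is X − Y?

Non-crossing handshake pairings of 2n people are counted by C_n; 24 people gives n = 12. So X = C_12 = 208012.
The number of triangulations of an 11-gon is the Catalan number C_9 (index = sides − 2). So Y = C_9 = 4862.
X − Y = 208012 − 4862 = 203150.

203150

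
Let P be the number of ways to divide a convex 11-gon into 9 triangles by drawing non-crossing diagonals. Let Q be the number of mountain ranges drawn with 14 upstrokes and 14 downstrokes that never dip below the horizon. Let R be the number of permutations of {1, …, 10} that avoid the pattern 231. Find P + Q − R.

2662506

A convex 11-gon is triangulated into 9 triangles, and the number of such triangulations is the Catalan number C_{11−2} = C_9. So P = C_9 = 4862.
Dyck paths of semilength n (length 2n) are counted by C_n; here n = 14. So Q = C_14 = 2674440.
Permutations of [n] avoiding any single length-3 pattern are counted by C_n; here n = 10. So R = C_10 = 16796.
P + Q − R = 4862 + 2674440 − 16796 = 2662506.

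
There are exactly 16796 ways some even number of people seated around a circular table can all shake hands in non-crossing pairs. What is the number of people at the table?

20

Non-crossing handshake pairings of 2n people are counted by C_n; 16796 = C_10.
So n = 10, and there are 2n = 20 people.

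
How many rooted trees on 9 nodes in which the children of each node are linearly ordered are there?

Rooted ordered (plane) trees on m nodes have m−1 edges and are counted by C_{m−1}; m = 9 gives C_8.
C_8 = 1430.

1430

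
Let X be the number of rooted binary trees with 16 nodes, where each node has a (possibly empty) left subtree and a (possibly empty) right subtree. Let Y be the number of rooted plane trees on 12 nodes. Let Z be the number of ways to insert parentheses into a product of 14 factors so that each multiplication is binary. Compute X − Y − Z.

34555984

There are C_n binary search tree shapes on n keys; with n = 16 that is C_16. So X = C_16 = 35357670.
A rooted plane tree on 12 nodes has 11 edges, and such trees are counted by C_11. So Y = C_11 = 58786.
Parenthesizations of m factors correspond to full binary trees with m leaves, counted by C_{m−1}; m = 14 gives C_13. So Z = C_13 = 742900.
X − Y − Z = 35357670 − 58786 − 742900 = 34555984.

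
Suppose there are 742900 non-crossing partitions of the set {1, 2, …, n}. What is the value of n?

13

Non-crossing partitions of [n] are counted by C_n. The Catalan number equal to 742900 is C_13.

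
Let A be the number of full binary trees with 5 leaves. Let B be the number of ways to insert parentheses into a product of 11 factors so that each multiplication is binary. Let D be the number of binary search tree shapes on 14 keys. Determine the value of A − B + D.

Full binary trees with 5 leaves have 5−1 = 4 internal nodes, so there are C_4 of them. So A = C_4 = 14.
Bracketing 11 factors into binary products is counted by C_{11−1} = C_10. So B = C_10 = 16796.
There are C_n binary search tree shapes on n keys; with n = 14 that is C_14. So D = C_14 = 2674440.
A − B + D = 14 − 16796 + 2674440 = 2657658.

2657658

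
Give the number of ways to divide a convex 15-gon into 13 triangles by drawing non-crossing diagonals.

742900

Triangulations of a convex m-gon are counted by C_{m−2}; with m = 15 this is C_13.
C_13 = C(26,13)/14 = 10400600/14 = 742900.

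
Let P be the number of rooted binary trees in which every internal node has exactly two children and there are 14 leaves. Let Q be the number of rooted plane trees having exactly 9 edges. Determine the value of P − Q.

Full binary trees with 14 leaves have 14−1 = 13 internal nodes, so there are C_13 of them. So P = C_13 = 742900.
Rooted ordered trees with n edges are counted by C_n; here n = 9. So Q = C_9 = 4862.
P − Q = 742900 − 4862 = 738038.

738038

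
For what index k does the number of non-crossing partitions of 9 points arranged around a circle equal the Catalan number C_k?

9

Non-crossing partitions of an n-element set are counted by C_n; here n = 9.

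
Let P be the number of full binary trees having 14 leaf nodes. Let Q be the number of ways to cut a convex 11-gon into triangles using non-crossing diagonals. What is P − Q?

Full binary trees with 14 leaves have 14−1 = 13 internal nodes, so there are C_13 of them. So P = C_13 = 742900.
Triangulations of a convex m-gon are counted by C_{m−2}; with m = 11 this is C_9. So Q = C_9 = 4862.
P − Q = 742900 − 4862 = 738038.

738038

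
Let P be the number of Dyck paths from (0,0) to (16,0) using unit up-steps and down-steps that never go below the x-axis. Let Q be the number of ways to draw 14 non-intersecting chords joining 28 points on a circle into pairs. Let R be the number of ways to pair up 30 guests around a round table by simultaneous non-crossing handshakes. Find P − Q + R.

Dyck paths of semilength n (length 2n) are counted by C_n; here n = 8. So P = C_8 = 1430.
Pairing 28 circle points by 14 non-crossing chords gives C_14 matchings. So Q = C_14 = 2674440.
With 30 = 2·15 people, non-crossing handshake pairings are non-crossing perfect matchings on a circle, counted by C_15. So R = C_15 = 9694845.
P − Q + R = 1430 − 2674440 + 9694845 = 7021835.

7021835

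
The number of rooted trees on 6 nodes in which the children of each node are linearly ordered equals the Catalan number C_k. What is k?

Rooted ordered (plane) trees on m nodes have m−1 edges and are counted by C_{m−1}; m = 6 gives C_5.

5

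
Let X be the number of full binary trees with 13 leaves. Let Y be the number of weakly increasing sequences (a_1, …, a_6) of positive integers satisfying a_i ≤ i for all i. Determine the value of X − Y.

A full binary tree with L leaves has L−1 internal nodes and is counted by C_{L−1}; L = 13 gives C_12. So X = C_12 = 208012.
Such sub-staircase sequences of length n are counted by C_n; here n = 6. So Y = C_6 = 132.
X − Y = 208012 − 132 = 207880.

207880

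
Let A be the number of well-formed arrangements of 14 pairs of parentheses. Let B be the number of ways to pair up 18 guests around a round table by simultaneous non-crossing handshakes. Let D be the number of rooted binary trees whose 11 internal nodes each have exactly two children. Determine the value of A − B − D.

2610792

Balanced strings of n pairs of brackets are counted by C_n; here n = 14. So A = C_14 = 2674440.
Non-crossing handshake pairings of 2n people are counted by C_n; 18 people gives n = 9. So B = C_9 = 4862.
The number of full binary trees on 11 internal nodes is the Catalan number C_11. So D = C_11 = 58786.
A − B − D = 2674440 − 4862 − 58786 = 2610792.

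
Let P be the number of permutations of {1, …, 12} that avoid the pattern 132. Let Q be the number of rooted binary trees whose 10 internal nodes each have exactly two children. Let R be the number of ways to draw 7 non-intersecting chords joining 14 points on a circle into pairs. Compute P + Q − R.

Permutations of [n] avoiding any single length-3 pattern are counted by C_n; here n = 12. So P = C_12 = 208012.
The number of full binary trees on 10 internal nodes is the Catalan number C_10. So Q = C_10 = 16796.
Pairing 14 circle points by 7 non-crossing chords gives C_7 matchings. So R = C_7 = 429.
P + Q − R = 208012 + 16796 − 429 = 224379.

224379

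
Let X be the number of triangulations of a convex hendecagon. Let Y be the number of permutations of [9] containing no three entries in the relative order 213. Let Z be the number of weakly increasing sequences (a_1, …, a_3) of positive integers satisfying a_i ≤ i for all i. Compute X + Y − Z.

The number of triangulations of an 11-gon is the Catalan number C_9 (index = sides − 2). So X = C_9 = 4862.
For any fixed pattern of length 3, the pattern-avoiding permutations of [9] number C_9. So Y = C_9 = 4862.
Weakly increasing sequences with a_i ≤ i biject with Dyck paths of semilength 3, so there are C_3. So Z = C_3 = 5.
X + Y − Z = 4862 + 4862 − 5 = 9719.

9719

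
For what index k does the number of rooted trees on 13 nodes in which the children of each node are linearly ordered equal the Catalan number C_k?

12

Rooted ordered (plane) trees on m nodes have m−1 edges and are counted by C_{m−1}; m = 13 gives C_12.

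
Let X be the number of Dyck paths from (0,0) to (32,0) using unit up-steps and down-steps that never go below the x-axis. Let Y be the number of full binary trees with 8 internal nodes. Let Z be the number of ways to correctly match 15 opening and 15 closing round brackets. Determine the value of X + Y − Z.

25664255

Dyck paths of semilength n (length 2n) are counted by C_n; here n = 16. So X = C_16 = 35357670.
Full binary trees with n internal nodes are counted by C_n; here n = 8. So Y = C_8 = 1430.
A balanced arrangement of 15 bracket pairs is a Dyck word of semilength 15, so the count is C_15. So Z = C_15 = 9694845.
X + Y − Z = 35357670 + 1430 − 9694845 = 25664255.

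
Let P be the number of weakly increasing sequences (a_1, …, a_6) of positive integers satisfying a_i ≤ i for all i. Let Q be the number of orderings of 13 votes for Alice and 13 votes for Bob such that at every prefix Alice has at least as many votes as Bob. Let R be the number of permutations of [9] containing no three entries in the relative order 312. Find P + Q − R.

738170

Weakly increasing sequences with a_i ≤ i biject with Dyck paths of semilength 6, so there are C_6. So P = C_6 = 132.
Ballot sequences with n votes each where one side never trails are Dyck words, counted by C_n; here n = 13. So Q = C_13 = 742900.
For any fixed pattern of length 3, the pattern-avoiding permutations of [9] number C_9. So R = C_9 = 4862.
P + Q − R = 132 + 742900 − 4862 = 738170.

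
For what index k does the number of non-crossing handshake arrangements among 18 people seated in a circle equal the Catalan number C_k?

Non-crossing handshake pairings of 2n people are counted by C_n; 18 people gives n = 9.

9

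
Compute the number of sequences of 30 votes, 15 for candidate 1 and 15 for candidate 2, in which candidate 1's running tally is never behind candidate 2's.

Reading a vote for the leader as '(' and for the other as ')' turns such a sequence into a balanced string of 15 pairs, so the count is C_15.
C_15 = C_14 · 2(2·14+1)/(14+2) = 2674440 · 58/16 = 9694845.

9694845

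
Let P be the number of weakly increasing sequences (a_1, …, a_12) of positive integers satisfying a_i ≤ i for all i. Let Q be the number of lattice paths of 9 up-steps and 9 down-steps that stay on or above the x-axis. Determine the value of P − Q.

Weakly increasing sequences with a_i ≤ i biject with Dyck paths of semilength 12, so there are C_12. So P = C_12 = 208012.
Paths of 9 up- and 9 down-steps that never dip below the axis are Dyck paths; their count is C_9. So Q = C_9 = 4862.
P − Q = 208012 − 4862 = 203150.

203150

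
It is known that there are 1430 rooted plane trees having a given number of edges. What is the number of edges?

8

Rooted ordered trees with n edges are counted by C_n; 1430 = C_8.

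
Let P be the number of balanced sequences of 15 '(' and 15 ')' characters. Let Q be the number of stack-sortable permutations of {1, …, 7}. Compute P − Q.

9694416

A balanced arrangement of 15 bracket pairs is a Dyck word of semilength 15, so the count is C_15. So P = C_15 = 9694845.
Stack-sortable permutations are exactly the 231-avoiding ones, counted by C_n; here n = 7. So Q = C_7 = 429.
P − Q = 9694845 − 429 = 9694416.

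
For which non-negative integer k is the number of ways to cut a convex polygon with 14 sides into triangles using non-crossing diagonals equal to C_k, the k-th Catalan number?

12

The number of triangulations of a 14-gon is the Catalan number C_12 (index = sides − 2).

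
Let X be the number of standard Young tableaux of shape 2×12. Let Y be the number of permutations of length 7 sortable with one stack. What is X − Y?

207583

By the hook-length formula (or a Dyck-path bijection), SYT of shape 2×12 number C_12. So X = C_12 = 208012.
Stack-sortable permutations are exactly the 231-avoiding ones, counted by C_n; here n = 7. So Y = C_7 = 429.
X − Y = 208012 − 429 = 207583.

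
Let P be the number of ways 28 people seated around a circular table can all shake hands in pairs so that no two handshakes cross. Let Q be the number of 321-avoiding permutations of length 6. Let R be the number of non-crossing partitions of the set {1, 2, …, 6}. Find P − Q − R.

Non-crossing handshake pairings of 2n people are counted by C_n; 28 people gives n = 14. So P = C_14 = 2674440.
For any fixed pattern of length 3, the pattern-avoiding permutations of [6] number C_6. So Q = C_6 = 132.
The non-crossing partitions of [6] form a lattice of size C_6. So R = C_6 = 132.
P − Q − R = 2674440 − 132 − 132 = 2674176.

2674176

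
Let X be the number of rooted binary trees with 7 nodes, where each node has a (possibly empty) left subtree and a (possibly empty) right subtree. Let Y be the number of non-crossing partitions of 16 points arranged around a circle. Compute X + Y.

35358099

Rooted binary trees with 7 nodes (each child slot possibly empty) number C_7. So X = C_7 = 429.
Non-crossing partitions of an n-element set are counted by C_n; here n = 16. So Y = C_16 = 35357670.
X + Y = 429 + 35357670 = 35358099.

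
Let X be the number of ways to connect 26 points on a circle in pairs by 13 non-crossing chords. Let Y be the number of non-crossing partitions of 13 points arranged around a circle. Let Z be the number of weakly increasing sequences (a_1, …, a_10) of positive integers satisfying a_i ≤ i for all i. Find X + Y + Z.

1502596

Non-crossing perfect matchings of 2n points on a circle are counted by C_n; with 26 points, n = 13. So X = C_13 = 742900.
Non-crossing partitions of an n-element set are counted by C_n; here n = 13. So Y = C_13 = 742900.
Weakly increasing sequences with a_i ≤ i biject with Dyck paths of semilength 10, so there are C_10. So Z = C_10 = 16796.
X + Y + Z = 742900 + 742900 + 16796 = 1502596.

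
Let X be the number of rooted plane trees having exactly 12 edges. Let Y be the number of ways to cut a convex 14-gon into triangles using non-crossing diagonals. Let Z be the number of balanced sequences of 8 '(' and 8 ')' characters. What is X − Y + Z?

A rooted plane tree with 12 edges has 13 nodes, and the count is C_12. So X = C_12 = 208012.
The number of triangulations of a 14-gon is the Catalan number C_12 (index = sides − 2). So Y = C_12 = 208012.
Balanced strings of n pairs of brackets are counted by C_n; here n = 8. So Z = C_8 = 1430.
X − Y + Z = 208012 − 208012 + 1430 = 1430.

1430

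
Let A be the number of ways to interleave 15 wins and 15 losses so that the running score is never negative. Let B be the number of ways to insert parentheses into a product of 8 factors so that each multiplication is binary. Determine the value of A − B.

9694416

Reading a vote for the leader as '(' and for the other as ')' turns such a sequence into a balanced string of 15 pairs, so the count is C_15. So A = C_15 = 9694845.
Ways to associate a product of 8 factors correspond to binary trees on 8 leaves, so the count is C_7. So B = C_7 = 429.
A − B = 9694845 − 429 = 9694416.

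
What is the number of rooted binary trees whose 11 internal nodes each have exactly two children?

The number of full binary trees on 11 internal nodes is the Catalan number C_11.
C_11 = C(22,11)/12 = 705432/12 = 58786.

58786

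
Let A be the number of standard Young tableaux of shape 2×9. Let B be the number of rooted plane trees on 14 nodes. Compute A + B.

By the hook-length formula (or a Dyck-path bijection), SYT of shape 2×9 number C_9. So A = C_9 = 4862.
Rooted ordered (plane) trees on m nodes have m−1 edges and are counted by C_{m−1}; m = 14 gives C_13. So B = C_13 = 742900.
A + B = 4862 + 742900 = 747762.

747762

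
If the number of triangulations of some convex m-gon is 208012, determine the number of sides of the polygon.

14

Triangulations of a convex m-gon are counted by C_{m−2}; 208012 = C_12.
So m − 2 = 12, giving m = 14 sides.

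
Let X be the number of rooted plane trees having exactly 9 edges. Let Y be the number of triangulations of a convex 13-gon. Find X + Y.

63648

A rooted plane tree with 9 edges has 10 nodes, and the count is C_9. So X = C_9 = 4862.
The number of triangulations of a 13-gon is the Catalan number C_11 (index = sides − 2). So Y = C_11 = 58786.
X + Y = 4862 + 58786 = 63648.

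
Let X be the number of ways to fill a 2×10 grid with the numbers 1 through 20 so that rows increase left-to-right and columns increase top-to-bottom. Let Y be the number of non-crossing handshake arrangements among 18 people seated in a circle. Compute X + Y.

21658

Standard Young tableaux of shape 2×n are counted by C_n; here n = 10. So X = C_10 = 16796.
With 18 = 2·9 people, non-crossing handshake pairings are non-crossing perfect matchings on a circle, counted by C_9. So Y = C_9 = 4862.
X + Y = 16796 + 4862 = 21658.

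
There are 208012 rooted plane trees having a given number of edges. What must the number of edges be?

12

Rooted ordered trees with n edges are counted by C_n; 208012 = C_12.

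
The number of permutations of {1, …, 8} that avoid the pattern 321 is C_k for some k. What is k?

Permutations of [n] avoiding any single length-3 pattern are counted by C_n; here n = 8.

8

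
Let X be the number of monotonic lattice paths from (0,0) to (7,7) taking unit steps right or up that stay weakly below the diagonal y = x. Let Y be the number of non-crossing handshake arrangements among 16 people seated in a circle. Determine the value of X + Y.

Monotone paths in an n×n grid that stay weakly below the diagonal are counted by C_n; here n = 7. So X = C_7 = 429.
With 16 = 2·8 people, non-crossing handshake pairings are non-crossing perfect matchings on a circle, counted by C_8. So Y = C_8 = 1430.
X + Y = 429 + 1430 = 1859.

1859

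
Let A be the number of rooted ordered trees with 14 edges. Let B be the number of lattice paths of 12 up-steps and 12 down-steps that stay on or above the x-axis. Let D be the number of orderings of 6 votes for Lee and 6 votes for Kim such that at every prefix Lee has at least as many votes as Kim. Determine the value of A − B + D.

2466560

Rooted ordered trees with n edges are counted by C_n; here n = 14. So A = C_14 = 2674440.
Paths of 12 up- and 12 down-steps that never dip below the axis are Dyck paths; their count is C_12. So B = C_12 = 208012.
Ballot sequences with n votes each where one side never trails are Dyck words, counted by C_n; here n = 6. So D = C_6 = 132.
A − B + D = 2674440 − 208012 + 132 = 2466560.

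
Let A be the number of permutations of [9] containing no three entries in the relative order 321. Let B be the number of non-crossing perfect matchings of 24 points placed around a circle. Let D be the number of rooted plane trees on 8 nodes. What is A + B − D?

212445

For any fixed pattern of length 3, the pattern-avoiding permutations of [9] number C_9. So A = C_9 = 4862.
Pairing 24 circle points by 12 non-crossing chords gives C_12 matchings. So B = C_12 = 208012.
A rooted plane tree on 8 nodes has 7 edges, and such trees are counted by C_7. So D = C_7 = 429.
A + B − D = 4862 + 208012 − 429 = 212445.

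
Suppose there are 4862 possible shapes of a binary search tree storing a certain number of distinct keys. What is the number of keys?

9

Binary search tree shapes on n keys are counted by C_n, and C_9 = 4862.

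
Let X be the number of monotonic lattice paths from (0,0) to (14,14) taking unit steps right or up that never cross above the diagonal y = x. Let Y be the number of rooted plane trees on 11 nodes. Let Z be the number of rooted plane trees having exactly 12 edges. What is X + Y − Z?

Monotone paths in an n×n grid that stay weakly below the diagonal are counted by C_n; here n = 14. So X = C_14 = 2674440.
Rooted ordered (plane) trees on m nodes have m−1 edges and are counted by C_{m−1}; m = 11 gives C_10. So Y = C_10 = 16796.
Rooted ordered trees with n edges are counted by C_n; here n = 12. So Z = C_12 = 208012.
X + Y − Z = 2674440 + 16796 − 208012 = 2483224.

2483224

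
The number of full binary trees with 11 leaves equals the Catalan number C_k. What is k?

10

A full binary tree with L leaves has L−1 internal nodes and is counted by C_{L−1}; L = 11 gives C_10.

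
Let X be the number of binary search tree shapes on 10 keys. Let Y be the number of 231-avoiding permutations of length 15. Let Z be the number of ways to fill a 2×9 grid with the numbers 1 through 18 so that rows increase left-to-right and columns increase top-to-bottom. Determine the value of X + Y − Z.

Binary trees (left/right distinguished) on n nodes are counted by C_n; here n = 10. So X = C_10 = 16796.
Permutations of [n] avoiding any single length-3 pattern are counted by C_n; here n = 15. So Y = C_15 = 9694845.
By the hook-length formula (or a Dyck-path bijection), SYT of shape 2×9 number C_9. So Z = C_9 = 4862.
X + Y − Z = 16796 + 9694845 − 4862 = 9706779.

9706779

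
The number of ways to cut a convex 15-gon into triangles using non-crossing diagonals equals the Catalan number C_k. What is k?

13

Triangulations of a convex m-gon are counted by C_{m−2}; with m = 15 this is C_13.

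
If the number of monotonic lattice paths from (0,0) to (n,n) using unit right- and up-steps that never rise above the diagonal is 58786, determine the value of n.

11

Such diagonal-avoiding paths in an n×n grid are counted by C_n. The Catalan number equal to 58786 is C_11.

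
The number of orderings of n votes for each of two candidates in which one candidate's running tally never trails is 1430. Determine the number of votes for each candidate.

Such ballot sequences with n votes each are counted by C_n. The Catalan number equal to 1430 is C_8.

8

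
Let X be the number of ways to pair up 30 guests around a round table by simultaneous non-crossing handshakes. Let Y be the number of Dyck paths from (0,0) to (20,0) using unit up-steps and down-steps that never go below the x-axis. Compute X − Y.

With 30 = 2·15 people, non-crossing handshake pairings are non-crossing perfect matchings on a circle, counted by C_15. So X = C_15 = 9694845.
A Dyck path with 10 up-steps and 10 down-steps has semilength 10, so there are C_10 of them. So Y = C_10 = 16796.
X − Y = 9694845 − 16796 = 9678049.

9678049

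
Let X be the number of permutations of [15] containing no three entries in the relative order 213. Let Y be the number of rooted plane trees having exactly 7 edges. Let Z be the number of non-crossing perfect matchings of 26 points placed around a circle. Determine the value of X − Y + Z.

Permutations of [n] avoiding any single length-3 pattern are counted by C_n; here n = 15. So X = C_15 = 9694845.
Rooted ordered trees with n edges are counted by C_n; here n = 7. So Y = C_7 = 429.
Non-crossing perfect matchings of 2n points on a circle are counted by C_n; with 26 points, n = 13. So Z = C_13 = 742900.
X − Y + Z = 9694845 − 429 + 742900 = 10437316.

10437316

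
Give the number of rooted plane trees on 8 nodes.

429

A rooted plane tree on 8 nodes has 7 edges, and such trees are counted by C_7.
C_7 = C(14,7)/8 = 3432/8 = 429.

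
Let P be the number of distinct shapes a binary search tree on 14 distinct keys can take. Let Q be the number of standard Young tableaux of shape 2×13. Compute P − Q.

1931540

Rooted binary trees with 14 nodes (each child slot possibly empty) number C_14. So P = C_14 = 2674440.
Standard Young tableaux of shape 2×n are counted by C_n; here n = 13. So Q = C_13 = 742900.
P − Q = 2674440 − 742900 = 1931540.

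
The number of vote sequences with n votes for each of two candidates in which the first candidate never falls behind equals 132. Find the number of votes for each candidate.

Such ballot sequences with n votes each are counted by C_n. Since C_6 = 132, the index is 6.

6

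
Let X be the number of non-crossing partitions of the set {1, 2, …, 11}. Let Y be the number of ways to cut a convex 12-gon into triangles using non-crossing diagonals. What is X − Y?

41990

The non-crossing partitions of [11] form a lattice of size C_11. So X = C_11 = 58786.
The number of triangulations of a 12-gon is the Catalan number C_10 (index = sides − 2). So Y = C_10 = 16796.
X − Y = 58786 − 16796 = 41990.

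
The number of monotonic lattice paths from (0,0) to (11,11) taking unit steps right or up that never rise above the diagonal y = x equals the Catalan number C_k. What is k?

Monotone paths in an n×n grid that stay weakly below the diagonal are counted by C_n; here n = 11.

11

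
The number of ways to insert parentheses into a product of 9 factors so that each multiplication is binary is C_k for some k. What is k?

Ways to associate a product of 9 factors correspond to binary trees on 9 leaves, so the count is C_8.

8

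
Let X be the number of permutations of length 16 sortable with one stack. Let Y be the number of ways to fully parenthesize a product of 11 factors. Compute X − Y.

35340874

By Knuth's characterisation, the stack-sortable permutations of length 16 are the 231-avoiders, numbering C_16. So X = C_16 = 35357670.
Bracketing 11 factors into binary products is counted by C_{11−1} = C_10. So Y = C_10 = 16796.
X − Y = 35357670 − 16796 = 35340874.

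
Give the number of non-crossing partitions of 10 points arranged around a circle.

Non-crossing partitions of an n-element set are counted by C_n; here n = 10.
C_10 = C(20,10)/11 = 184756/11 = 16796.

16796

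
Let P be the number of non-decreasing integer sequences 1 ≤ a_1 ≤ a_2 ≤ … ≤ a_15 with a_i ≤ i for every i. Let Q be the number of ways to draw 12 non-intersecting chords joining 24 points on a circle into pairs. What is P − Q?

Such sub-staircase sequences of length n are counted by C_n; here n = 15. So P = C_15 = 9694845.
Pairing 24 circle points by 12 non-crossing chords gives C_12 matchings. So Q = C_12 = 208012.
P − Q = 9694845 − 208012 = 9486833.

9486833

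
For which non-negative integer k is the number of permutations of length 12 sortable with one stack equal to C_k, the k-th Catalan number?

12

By Knuth's characterisation, the stack-sortable permutations of length 12 are the 231-avoiders, numbering C_12.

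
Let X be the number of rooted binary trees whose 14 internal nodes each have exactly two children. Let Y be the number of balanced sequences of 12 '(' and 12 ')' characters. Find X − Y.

2466428

Full binary trees with n internal nodes are counted by C_n; here n = 14. So X = C_14 = 2674440.
Balanced strings of n pairs of brackets are counted by C_n; here n = 12. So Y = C_12 = 208012.
X − Y = 2674440 − 208012 = 2466428.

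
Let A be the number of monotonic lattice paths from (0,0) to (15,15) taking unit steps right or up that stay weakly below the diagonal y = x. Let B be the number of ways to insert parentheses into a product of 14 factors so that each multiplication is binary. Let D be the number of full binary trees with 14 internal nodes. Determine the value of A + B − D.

7763305

Monotone paths in an n×n grid that stay weakly below the diagonal are counted by C_n; here n = 15. So A = C_15 = 9694845.
Bracketing 14 factors into binary products is counted by C_{14−1} = C_13. So B = C_13 = 742900.
Full binary trees with n internal nodes are counted by C_n; here n = 14. So D = C_14 = 2674440.
A + B − D = 9694845 + 742900 − 2674440 = 7763305.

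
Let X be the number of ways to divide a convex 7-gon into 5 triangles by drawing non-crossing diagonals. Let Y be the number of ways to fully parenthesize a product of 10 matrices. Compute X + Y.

4904

Triangulations of a convex m-gon are counted by C_{m−2}; with m = 7 this is C_5. So X = C_5 = 42.
Parenthesizations of m factors correspond to full binary trees with m leaves, counted by C_{m−1}; m = 10 gives C_9. So Y = C_9 = 4862.
X + Y = 42 + 4862 = 4904.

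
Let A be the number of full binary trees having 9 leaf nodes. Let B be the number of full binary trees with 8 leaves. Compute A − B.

1001

Full binary trees with 9 leaves have 9−1 = 8 internal nodes, so there are C_8 of them. So A = C_8 = 1430.
A full binary tree with L leaves has L−1 internal nodes and is counted by C_{L−1}; L = 8 gives C_7. So B = C_7 = 429.
A − B = 1430 − 429 = 1001.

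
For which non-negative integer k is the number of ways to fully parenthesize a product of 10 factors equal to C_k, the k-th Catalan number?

Ways to associate a product of 10 factors correspond to binary trees on 10 leaves, so the count is C_9.

9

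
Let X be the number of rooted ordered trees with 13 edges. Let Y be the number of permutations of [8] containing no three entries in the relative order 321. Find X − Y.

A rooted plane tree with 13 edges has 14 nodes, and the count is C_13. So X = C_13 = 742900.
For any fixed pattern of length 3, the pattern-avoiding permutations of [8] number C_8. So Y = C_8 = 1430.
X − Y = 742900 − 1430 = 741470.

741470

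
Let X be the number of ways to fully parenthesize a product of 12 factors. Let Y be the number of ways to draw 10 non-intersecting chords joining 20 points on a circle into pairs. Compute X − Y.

Bracketing 12 factors into binary products is counted by C_{12−1} = C_11. So X = C_11 = 58786.
Pairing 20 circle points by 10 non-crossing chords gives C_10 matchings. So Y = C_10 = 16796.
X − Y = 58786 − 16796 = 41990.

41990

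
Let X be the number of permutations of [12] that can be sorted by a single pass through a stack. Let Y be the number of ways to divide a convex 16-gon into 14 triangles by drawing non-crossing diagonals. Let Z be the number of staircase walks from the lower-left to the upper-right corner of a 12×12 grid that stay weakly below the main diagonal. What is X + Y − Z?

2674440

Stack-sortable permutations are exactly the 231-avoiding ones, counted by C_n; here n = 12. So X = C_12 = 208012.
The number of triangulations of a 16-gon is the Catalan number C_14 (index = sides − 2). So Y = C_14 = 2674440.
Monotone paths in an n×n grid that stay weakly below the diagonal are counted by C_n; here n = 12. So Z = C_12 = 208012.
X + Y − Z = 208012 + 2674440 − 208012 = 2674440.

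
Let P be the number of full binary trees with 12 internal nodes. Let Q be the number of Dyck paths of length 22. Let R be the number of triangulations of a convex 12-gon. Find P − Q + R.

The number of full binary trees on 12 internal nodes is the Catalan number C_12. So P = C_12 = 208012.
A Dyck path with 11 up-steps and 11 down-steps has semilength 11, so there are C_11 of them. So Q = C_11 = 58786.
The number of triangulations of a 12-gon is the Catalan number C_10 (index = sides − 2). So R = C_10 = 16796.
P − Q + R = 208012 − 58786 + 16796 = 166022.

166022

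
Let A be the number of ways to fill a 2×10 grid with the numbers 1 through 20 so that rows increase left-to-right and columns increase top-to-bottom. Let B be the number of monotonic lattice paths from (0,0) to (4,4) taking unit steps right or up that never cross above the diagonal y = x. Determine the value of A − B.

16782

Standard Young tableaux of shape 2×n are counted by C_n; here n = 10. So A = C_10 = 16796.
Sub-diagonal monotone paths from (0,0) to (4,4) biject with Dyck paths of semilength 4, giving C_4. So B = C_4 = 14.
A − B = 16796 − 14 = 16782.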